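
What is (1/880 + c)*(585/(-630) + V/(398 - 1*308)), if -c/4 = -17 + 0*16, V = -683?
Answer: -17839267/30800 ≈ -579.20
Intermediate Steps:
c = 68 (c = -4*(-17 + 0*16) = -4*(-17 + 0) = -4*(-17) = 68)
(1/880 + c)*(585/(-630) + V/(398 - 1*308)) = (1/880 + 68)*(585/(-630) - 683/(398 - 1*308)) = (1/880 + 68)*(585*(-1/630) - 683/(398 - 308)) = 59841*(-13/14 - 683/90)/880 = (59841/880)*(-2683/315) = -17839267/30800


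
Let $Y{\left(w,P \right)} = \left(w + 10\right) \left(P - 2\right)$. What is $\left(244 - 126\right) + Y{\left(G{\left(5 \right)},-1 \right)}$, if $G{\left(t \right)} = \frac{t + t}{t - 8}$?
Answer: $98$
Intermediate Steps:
$G{\left(t \right)} = \frac{2 t}{-8 + t}$ ($G{\left(t \right)} = \frac{2 t}{t - 8} = \frac{2 t}{-8 + t}$)
$Y{\left(w,P \right)} = \left(-2 + P\right) \left(10 + w\right)$ ($Y{\left(w,P \right)} = \left(10 + w\right) \left(-2 + P\right) = \left(-2 + P\right) \left(10 + w\right)$)
$\left(244 - 126\right) + Y{\left(G{\left(5 \right)},-1 \right)} = \left(244 - 126\right) - \left(30 + 2 \cdot 5 \frac{1}{-8 + 5} + 2 \cdot 2 \cdot 5 \frac{1}{-8 + 5}\right) = 118 - \left(30 + 2 \cdot 5 \frac{1}{-3} + 2 \cdot 2 \cdot 5 \frac{1}{-3}\right) = 118 - \left(30 + 2 \cdot 5 \left(- \frac{1}{3}\right) + 2 \cdot 2 \cdot 5 \left(- \frac{1}{3}\right)\right) = 118 - 20 = 98$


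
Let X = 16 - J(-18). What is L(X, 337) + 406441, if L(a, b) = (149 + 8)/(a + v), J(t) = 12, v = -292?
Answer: 117054851/288 ≈ 4.0644e+5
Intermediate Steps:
X = 4 (X = 16 - 1*12 = 16 - 12 = 4)
L(a, b) = 157/(-292 + a) (L(a, b) = (149 + 8)/(a - 292) = 157/(-292 + a))
L(X, 337) + 406441 = 157/(-292 + 4) + 406441 = 157/(-288) + 406441 = 157*(-1/288) + 406441 = -157/288 + 406441 = 117054851/288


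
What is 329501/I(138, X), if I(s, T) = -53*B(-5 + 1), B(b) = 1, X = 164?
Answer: -6217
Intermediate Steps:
I(s, T) = -53 (I(s, T) = -53*1 = -53)
329501/I(138, X) = 329501/(-53) = 329501*(-1/53) = -6217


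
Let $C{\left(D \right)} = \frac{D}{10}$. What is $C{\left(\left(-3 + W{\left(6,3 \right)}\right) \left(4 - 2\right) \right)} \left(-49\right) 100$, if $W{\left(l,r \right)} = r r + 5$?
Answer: $-10780$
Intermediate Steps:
$W{\left(l,r \right)} = 5 + r^{2}$ ($W{\left(l,r \right)} = r^{2} + 5 = 5 + r^{2}$)
$C{\left(D \right)} = \frac{D}{10}$ ($C{\left(D \right)} = D \frac{1}{10} = \frac{D}{10}$)
$C{\left(\left(-3 + W{\left(6,3 \right)}\right) \left(4 - 2\right) \right)} \left(-49\right) 100 = \frac{\left(-3 + \left(5 + 3^{2}\right)\right) \left(4 - 2\right)}{10} \left(-49\right) 100 = \frac{\left(-3 + \left(5 + 9\right)\right) 2}{10} \left(-49\right) 100 = \frac{\left(-3 + 14\right) 2}{10} \left(-49\right) 100 = \frac{11 \cdot 2}{10} \left(-49\right) 100 = \frac{1}{10} \cdot 22 \left(-49\right) 100 = \frac{11}{5} \left(-49\right) 100 = \left(- \frac{539}{5}\right) 100 = -10780$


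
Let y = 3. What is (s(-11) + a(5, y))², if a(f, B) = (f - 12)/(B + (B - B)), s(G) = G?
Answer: 1600/9 ≈ 177.78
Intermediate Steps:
a(f, B) = (-12 + f)/B (a(f, B) = (-12 + f)/(B + 0) = (-12 + f)/B)
(s(-11) + a(5, y))² = (-11 + (-12 + 5)/3)² = (-11 + (⅓)*(-7))² = (-11 - 7/3)² = (-40/3)² = 1600/9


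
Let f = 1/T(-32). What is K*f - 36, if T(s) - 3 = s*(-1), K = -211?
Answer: -1471/35 ≈ -42.029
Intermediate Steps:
T(s) = 3 - s (T(s) = 3 + s*(-1) = 3 - s)
f = 1/35 (f = 1/(3 - 1*(-32)) = 1/(3 + 32) = 1/35 ≈ 0.028571)
K*f - 36 = -211*1/35 - 36 = -211/35 - 36 = -1471/35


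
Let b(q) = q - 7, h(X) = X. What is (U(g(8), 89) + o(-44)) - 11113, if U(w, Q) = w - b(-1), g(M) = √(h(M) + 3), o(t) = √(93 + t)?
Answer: -11098 + √11 ≈ -11095.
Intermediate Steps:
b(q) = -7 + q
g(M) = √(3 + M) (g(M) = √(M + 3) = √(3 + M))
U(w, Q) = 8 + w (U(w, Q) = w - (-7 - 1) = w - 1*(-8) = w + 8 = 8 + w)
(U(g(8), 89) + o(-44)) - 11113 = ((8 + √(3 + 8)) + √(93 - 44)) - 11113 = ((8 + √11) + √49) - 11113 = ((8 + √11) + 7) - 11113 = (15 + √11) - 11113 = -11098 + √11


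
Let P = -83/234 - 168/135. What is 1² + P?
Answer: -701/1170 ≈ -0.59914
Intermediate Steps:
P = -1871/1170 (P = -83*1/234 - 168*1/135 = -83/234 - 56/45 = -1871/1170 ≈ -1.5991)
1² + P = 1² - 1871/1170 = 1 - 1871/1170 = -701/1170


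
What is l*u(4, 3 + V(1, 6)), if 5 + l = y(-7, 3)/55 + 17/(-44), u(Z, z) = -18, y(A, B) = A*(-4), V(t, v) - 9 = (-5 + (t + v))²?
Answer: 9657/110 ≈ 87.791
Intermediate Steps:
V(t, v) = 9 + (-5 + t + v)² (V(t, v) = 9 + (-5 + (t + v))² = 9 + (-5 + t + v)²)
y(A, B) = -4*A
l = -1073/220 (l = -5 + (-4*(-7)/55 + 17/(-44)) = -5 + (28*(1/55) + 17*(-1/44)) = -5 + (28/55 - 17/44) = -5 + 27/220 = -1073/220 ≈ -4.8773)
l*u(4, 3 + V(1, 6)) = -1073/220*(-18) = 9657/110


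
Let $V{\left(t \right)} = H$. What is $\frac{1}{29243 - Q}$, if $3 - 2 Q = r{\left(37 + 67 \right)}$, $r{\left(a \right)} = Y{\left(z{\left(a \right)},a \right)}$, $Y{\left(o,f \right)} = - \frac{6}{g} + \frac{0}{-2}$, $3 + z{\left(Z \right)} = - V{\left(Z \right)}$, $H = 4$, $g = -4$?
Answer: $\frac{4}{116969} \approx 3.4197 \cdot 10^{-5}$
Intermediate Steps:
$V{\left(t \right)} = 4$
$z{\left(Z \right)} = -7$ ($z{\left(Z \right)} = -3 - 4 = -7$)
$Y{\left(o,f \right)} = \frac{3}{2}$ ($Y{\left(o,f \right)} = - \frac{6}{-4} + \frac{0}{-2} = \left(-6\right) \left(- \frac{1}{4}\right) + 0 \left(- \frac{1}{2}\right) = \frac{3}{2} + 0 = \frac{3}{2}$)
$r{\left(a \right)} = \frac{3}{2}$
$Q = \frac{3}{4}$ ($Q = \frac{3}{2} - \frac{3}{4} = \frac{3}{4} \approx 0.75$)
$\frac{1}{29243 - Q} = \frac{1}{29243 - \frac{3}{4}} = \frac{1}{\frac{116969}{4}} = \frac{4}{116969}$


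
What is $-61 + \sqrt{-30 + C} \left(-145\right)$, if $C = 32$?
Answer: $-61 - 145 \sqrt{2} \approx -266.06$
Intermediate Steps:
$-61 + \sqrt{-30 + C} \left(-145\right) = -61 + \sqrt{-30 + 32} \left(-145\right) = -61 + \sqrt{2} \left(-145\right) = -61 - 145 \sqrt{2}$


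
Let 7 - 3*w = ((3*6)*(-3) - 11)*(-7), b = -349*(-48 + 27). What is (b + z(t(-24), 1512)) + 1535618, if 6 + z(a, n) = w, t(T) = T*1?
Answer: 4628375/3 ≈ 1.5428e+6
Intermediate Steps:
b = 7329 (b = -349*(-21) = 7329)
t(T) = T
w = -448/3 (w = 7/3 - ((3*6)*(-3) - 11)*(-7)/3 = 7/3 - (18*(-3) - 11)*(-7)/3 = 7/3 - (-54 - 11)*(-7)/3 = 7/3 - (-65)*(-7)/3 = 7/3 - ⅓*455 = 7/3 - 455/3 = -448/3 ≈ -149.33)
z(a, n) = -466/3 (z(a, n) = -6 - 448/3 = -466/3)
(b + z(t(-24), 1512)) + 1535618 = (7329 - 466/3) + 1535618 = 21521/3 + 1535618 = 4628375/3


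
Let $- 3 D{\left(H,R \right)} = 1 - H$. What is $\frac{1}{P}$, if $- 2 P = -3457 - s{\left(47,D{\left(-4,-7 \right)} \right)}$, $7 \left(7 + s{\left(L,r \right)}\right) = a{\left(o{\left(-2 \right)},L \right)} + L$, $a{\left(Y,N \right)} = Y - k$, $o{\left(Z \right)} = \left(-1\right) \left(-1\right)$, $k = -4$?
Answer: $\frac{7}{12101} \approx 0.00057846$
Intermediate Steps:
$D{\left(H,R \right)} = - \frac{1}{3} + \frac{H}{3}$ ($D{\left(H,R \right)} = - \frac{1 - H}{3} = - \frac{1}{3} + \frac{H}{3}$)
$o{\left(Z \right)} = 1$
$a{\left(Y,N \right)} = 4 + Y$ ($a{\left(Y,N \right)} = Y - -4 = Y + 4 = 4 + Y$)
$s{\left(L,r \right)} = - \frac{44}{7} + \frac{L}{7}$ ($s{\left(L,r \right)} = -7 + \frac{\left(4 + 1\right) + L}{7} = -7 + \frac{5 + L}{7} = -7 + \left(\frac{5}{7} + \frac{L}{7}\right) = - \frac{44}{7} + \frac{L}{7}$)
$P = \frac{12101}{7}$ ($P = - \frac{-3457 - \left(- \frac{44}{7} + \frac{1}{7} \cdot 47\right)}{2} = - \frac{-3457 - \left(- \frac{44}{7} + \frac{47}{7}\right)}{2} = - \frac{-3457 - \frac{3}{7}}{2} = \left(- \frac{1}{2}\right) \left(- \frac{24202}{7}\right) = \frac{12101}{7} \approx 1728.7$)
$\frac{1}{P} = \frac{1}{\frac{12101}{7}} = \frac{7}{12101}$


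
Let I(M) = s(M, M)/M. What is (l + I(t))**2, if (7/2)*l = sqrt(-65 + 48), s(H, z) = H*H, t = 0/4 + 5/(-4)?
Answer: 137/784 - 5*I*sqrt(17)/7 ≈ 0.17474 - 2.9451*I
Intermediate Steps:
t = -5/4 (t = 0*(1/4) + 5*(-1/4) = 0 - 5/4 = -5/4 ≈ -1.2500)
s(H, z) = H**2
I(M) = M (I(M) = M**2/M = M)
l = 2*I*sqrt(17)/7 (l = 2*sqrt(-65 + 48)/7 = 2*sqrt(-17)/7 = 2*(I*sqrt(17))/7 = 2*I*sqrt(17)/7 ≈ 1.178*I)
(l + I(t))**2 = (2*I*sqrt(17)/7 - 5/4)**2 = (-5/4 + 2*I*sqrt(17)/7)**2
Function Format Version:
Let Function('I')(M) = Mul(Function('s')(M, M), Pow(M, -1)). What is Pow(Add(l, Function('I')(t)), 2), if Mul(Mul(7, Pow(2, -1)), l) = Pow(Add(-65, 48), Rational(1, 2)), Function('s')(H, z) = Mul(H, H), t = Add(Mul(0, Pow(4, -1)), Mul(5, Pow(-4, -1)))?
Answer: Add(Rational(137, 784), Mul(Rational(-5, 7), I, Pow(17, Rational(1, 2)))) ≈ Add(0.17474, Mul(-2.9451, I))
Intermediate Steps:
t = Rational(-5, 4) (t = Add(Mul(0, Rational(1, 4)), Mul(5, Rational(-1, 4))) = Add(0, Rational(-5, 4)) = Rational(-5, 4) ≈ -1.2500)
Function('s')(H, z) = Pow(H, 2)
Function('I')(M) = M (Function('I')(M) = Mul(Pow(M, 2), Pow(M, -1)) = M)
l = Mul(Rational(2, 7), I, Pow(17, Rational(1, 2))) (l = Mul(Rational(2, 7), Pow(Add(-65, 48), Rational(1, 2))) = Mul(Rational(2, 7), Pow(-17, Rational(1, 2))) = Mul(Rational(2, 7), Mul(I, Pow(17, Rational(1, 2)))) = Mul(Rational(2, 7), I, Pow(17, Rational(1, 2))) ≈ Mul(1.1780, I))
Pow(Add(l, Function('I')(t)), 2) = Pow(Add(Mul(Rational(2, 7), I, Pow(17, Rational(1, 2))), Rational(-5, 4)), 2) = Pow(Add(Rational(-5, 4), Mul(Rational(2, 7), I, Pow(17, Rational(1, 2)))), 2)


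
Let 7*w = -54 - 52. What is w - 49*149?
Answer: -51213/7 ≈ -7316.1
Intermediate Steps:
w = -106/7 (w = (-54 - 52)/7 = (⅐)*(-106) = -106/7 ≈ -15.143)
w - 49*149 = -106/7 - 49*149 = -106/7 - 7301 = -51213/7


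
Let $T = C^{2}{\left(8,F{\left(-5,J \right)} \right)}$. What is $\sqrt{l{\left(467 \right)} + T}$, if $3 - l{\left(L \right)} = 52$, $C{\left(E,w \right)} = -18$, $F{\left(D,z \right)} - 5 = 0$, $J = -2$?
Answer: $5 \sqrt{11} \approx 16.583$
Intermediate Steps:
$F{\left(D,z \right)} = 5$ ($F{\left(D,z \right)} = 5 + 0 = 5$)
$l{\left(L \right)} = -49$ ($l{\left(L \right)} = 3 - 52 = -49$)
$T = 324$ ($T = \left(-18\right)^{2} = 324$)
$\sqrt{l{\left(467 \right)} + T} = \sqrt{-49 + 324} = \sqrt{275} = 5 \sqrt{11}$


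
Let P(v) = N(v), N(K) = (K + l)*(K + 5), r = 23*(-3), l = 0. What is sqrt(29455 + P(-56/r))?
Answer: sqrt(140257711)/69 ≈ 171.64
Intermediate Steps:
r = -69
N(K) = K*(5 + K) (N(K) = (K + 0)*(K + 5) = K*(5 + K))
P(v) = v*(5 + v)
sqrt(29455 + P(-56/r)) = sqrt(29455 + (-56/(-69))*(5 - 56/(-69))) = sqrt(29455 + (-56*(-1/69))*(5 - 56*(-1/69))) = sqrt(29455 + 56*(5 + 56/69)/69) = sqrt(29455 + (56/69)*(401/69)) = sqrt(29455 + 22456/4761) = sqrt(140257711/4761) = sqrt(140257711)/69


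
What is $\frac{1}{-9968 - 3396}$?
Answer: $- \frac{1}{13364} \approx -7.4828 \cdot 10^{-5}$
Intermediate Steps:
$\frac{1}{-9968 - 3396} = \frac{1}{-13364} = - \frac{1}{13364}$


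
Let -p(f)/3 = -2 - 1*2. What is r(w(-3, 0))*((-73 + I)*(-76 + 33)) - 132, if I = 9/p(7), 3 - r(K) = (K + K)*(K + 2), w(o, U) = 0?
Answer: 36753/4 ≈ 9188.3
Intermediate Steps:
p(f) = 12 (p(f) = -3*(-2 - 1*2) = -3*(-2 - 2) = -3*(-4) = 12)
r(K) = 3 - 2*K*(2 + K) (r(K) = 3 - (K + K)*(K + 2) = 3 - 2*K*(2 + K))
I = ¾ (I = 9/12 = 9*(1/12) = ¾ ≈ 0.75000)
r(w(-3, 0))*((-73 + I)*(-76 + 33)) - 132 = (3 - 4*0 - 2*0²)*((-73 + ¾)*(-76 + 33)) - 132 = (3 + 0 - 2*0)*(-289/4*(-43)) - 132 = (3 + 0 + 0)*(12427/4) - 132 = 3*(12427/4) - 132 = 37281/4 - 132 = 36753/4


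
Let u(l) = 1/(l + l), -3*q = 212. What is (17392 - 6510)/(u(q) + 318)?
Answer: 4613968/134829 ≈ 34.221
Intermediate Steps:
q = -212/3 (q = -⅓*212 = -212/3 ≈ -70.667)
u(l) = 1/(2*l)
(17392 - 6510)/(u(q) + 318) = (17392 - 6510)/(1/(2*(-212/3)) + 318) = 10882/((½)*(-3/212) + 318) = 10882/(-3/424 + 318) = 10882/(134829/424) = 10882*(424/134829) = 4613968/134829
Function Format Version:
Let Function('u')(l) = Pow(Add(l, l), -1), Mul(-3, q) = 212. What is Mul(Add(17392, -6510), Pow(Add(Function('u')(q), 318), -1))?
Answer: Rational(4613968, 134829) ≈ 34.221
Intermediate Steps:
q = Rational(-212, 3) (q = Mul(Rational(-1, 3), 212) = Rational(-212, 3) ≈ -70.667)
Function('u')(l) = Mul(Rational(1, 2), Pow(l, -1)) (Function('u')(l) = Pow(Mul(2, l), -1) = Mul(Rational(1, 2), Pow(l, -1)))
Mul(Add(17392, -6510), Pow(Add(Function('u')(q), 318), -1)) = Mul(Add(17392, -6510), Pow(Add(Mul(Rational(1, 2), Pow(Rational(-212, 3), -1)), 318), -1)) = Mul(10882, Pow(Add(Mul(Rational(1, 2), Rational(-3, 212)), 318), -1)) = Mul(10882, Pow(Add(Rational(-3, 424), 318), -1)) = Mul(10882, Pow(Rational(134829, 424), -1)) = Mul(10882, Rational(424, 134829)) = Rational(4613968, 134829)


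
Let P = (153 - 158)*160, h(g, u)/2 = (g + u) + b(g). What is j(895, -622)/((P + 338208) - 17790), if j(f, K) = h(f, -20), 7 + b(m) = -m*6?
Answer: -4502/159809 ≈ -0.028171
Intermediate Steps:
b(m) = -7 - 6*m (b(m) = -7 - m*6 = -7 - 6*m)
h(g, u) = -14 - 10*g + 2*u (h(g, u) = 2*((g + u) + (-7 - 6*g)) = 2*(-7 + u - 5*g) = -14 - 10*g + 2*u)
P = -800 (P = -5*160 = -800)
j(f, K) = -54 - 10*f (j(f, K) = -14 - 10*f + 2*(-20) = -14 - 10*f - 40 = -54 - 10*f)
j(895, -622)/((P + 338208) - 17790) = (-54 - 10*895)/((-800 + 338208) - 17790) = (-54 - 8950)/(337408 - 17790) = -9004/319618 = -9004*1/319618 = -4502/159809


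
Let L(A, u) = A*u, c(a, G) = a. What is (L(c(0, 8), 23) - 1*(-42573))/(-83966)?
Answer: -42573/83966 ≈ -0.50703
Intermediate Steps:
(L(c(0, 8), 23) - 1*(-42573))/(-83966) = (0*23 - 1*(-42573))/(-83966) = (0 + 42573)*(-1/83966) = 42573*(-1/83966) = -42573/83966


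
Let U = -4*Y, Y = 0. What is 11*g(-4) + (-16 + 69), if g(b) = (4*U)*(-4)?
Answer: 53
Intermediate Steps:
U = 0 (U = -4*0 = 0)
g(b) = 0 (g(b) = (4*0)*(-4) = 0*(-4) = 0)
11*g(-4) + (-16 + 69) = 11*0 + (-16 + 69) = 0 + 53 = 53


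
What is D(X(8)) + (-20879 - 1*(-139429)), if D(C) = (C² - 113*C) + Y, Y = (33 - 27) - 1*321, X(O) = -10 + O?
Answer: 118465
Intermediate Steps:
Y = -315 (Y = 6 - 321 = -315)
D(C) = -315 + C² - 113*C (D(C) = (C² - 113*C) - 315 = -315 + C² - 113*C)
D(X(8)) + (-20879 - 1*(-139429)) = (-315 + (-10 + 8)² - 113*(-10 + 8)) + (-20879 - 1*(-139429)) = (-315 + (-2)² - 113*(-2)) + (-20879 + 139429) = (-315 + 4 + 226) + 118550 = -85 + 118550 = 118465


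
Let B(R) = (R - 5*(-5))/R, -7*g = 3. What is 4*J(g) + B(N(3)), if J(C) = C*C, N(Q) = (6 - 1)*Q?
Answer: 500/147 ≈ 3.4014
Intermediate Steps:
g = -3/7 (g = -1/7*3 = -3/7 ≈ -0.42857)
N(Q) = 5*Q
B(R) = (25 + R)/R (B(R) = (R + 25)/R = (25 + R)/R)
J(C) = C**2
4*J(g) + B(N(3)) = 4*(-3/7)**2 + (25 + 5*3)/((5*3)) = 4*(9/49) + (25 + 15)/15 = 36/49 + (1/15)*40 = 36/49 + 8/3 = 500/147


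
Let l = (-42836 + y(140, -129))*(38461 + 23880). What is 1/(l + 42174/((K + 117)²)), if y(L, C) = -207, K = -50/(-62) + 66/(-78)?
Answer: -201973475/541964243612662819 ≈ -3.7267e-10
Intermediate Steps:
K = -16/403 (K = -50*(-1/62) + 66*(-1/78) = 25/31 - 11/13 = -16/403 ≈ -0.039702)
l = -2683343663 (l = (-42836 - 207)*(38461 + 23880) = -43043*62341 = -2683343663)
1/(l + 42174/((K + 117)²)) = 1/(-2683343663 + 42174/((-16/403 + 117)²)) = 1/(-2683343663 + 42174/((47135/403)²)) = 1/(-2683343663 + 42174/(2221708225/162409)) = 1/(-2683343663 + 42174*(162409/2221708225)) = 1/(-2683343663 + 622676106/201973475) = 1/(-541964243612662819/201973475) = -201973475/541964243612662819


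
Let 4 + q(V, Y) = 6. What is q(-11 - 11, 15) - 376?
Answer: -374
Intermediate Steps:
q(V, Y) = 2 (q(V, Y) = -4 + 6 = 2)
q(-11 - 11, 15) - 376 = 2 - 376 = -374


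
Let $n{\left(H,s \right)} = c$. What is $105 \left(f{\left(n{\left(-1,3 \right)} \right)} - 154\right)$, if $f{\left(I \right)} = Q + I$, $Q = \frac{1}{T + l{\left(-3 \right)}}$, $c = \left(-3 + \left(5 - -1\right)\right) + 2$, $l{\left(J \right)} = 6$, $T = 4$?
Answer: $- \frac{31269}{2} \approx -15635.0$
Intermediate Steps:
$c = 5$ ($c = \left(-3 + \left(5 + 1\right)\right) + 2 = \left(-3 + 6\right) + 2 = 3 + 2 = 5$)
$Q = \frac{1}{10}$ ($Q = \frac{1}{4 + 6} = \frac{1}{10} \approx 0.1$)
$n{\left(H,s \right)} = 5$
$f{\left(I \right)} = \frac{1}{10} + I$
$105 \left(f{\left(n{\left(-1,3 \right)} \right)} - 154\right) = 105 \left(\left(\frac{1}{10} + 5\right) - 154\right) = 105 \left(\frac{51}{10} - 154\right) = 105 \left(- \frac{1489}{10}\right) = - \frac{31269}{2}$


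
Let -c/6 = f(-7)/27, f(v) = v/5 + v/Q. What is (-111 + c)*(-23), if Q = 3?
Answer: 342079/135 ≈ 2533.9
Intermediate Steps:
f(v) = 8*v/15 (f(v) = v/5 + v/3 = 8*v/15)
c = 112/135 (c = -6*(8/15)*(-7)/27 = -(-112)/(5*27) = -6*(-56/405) = 112/135 ≈ 0.82963)
(-111 + c)*(-23) = (-111 + 112/135)*(-23) = -14873/135*(-23) = 342079/135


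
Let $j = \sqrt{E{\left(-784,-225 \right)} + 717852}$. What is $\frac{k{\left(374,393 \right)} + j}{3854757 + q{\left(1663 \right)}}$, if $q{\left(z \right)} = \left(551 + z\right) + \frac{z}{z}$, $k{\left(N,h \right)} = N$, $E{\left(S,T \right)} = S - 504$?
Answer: $\frac{187}{1928486} + \frac{\sqrt{179141}}{1928486} \approx 0.00031644$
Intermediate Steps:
$E{\left(S,T \right)} = -504 + S$
$j = 2 \sqrt{179141}$ ($j = \sqrt{\left(-504 - 784\right) + 717852} = \sqrt{-1288 + 717852} = \sqrt{716564} = 2 \sqrt{179141} \approx 846.5$)
$q{\left(z \right)} = 552 + z$ ($q{\left(z \right)} = \left(551 + z\right) + 1 = 552 + z$)
$\frac{k{\left(374,393 \right)} + j}{3854757 + q{\left(1663 \right)}} = \frac{374 + 2 \sqrt{179141}}{3854757 + \left(552 + 1663\right)} = \frac{374 + 2 \sqrt{179141}}{3854757 + 2215} = \frac{374 + 2 \sqrt{179141}}{3856972} = \left(374 + 2 \sqrt{179141}\right) \frac{1}{3856972} = \frac{187}{1928486} + \frac{\sqrt{179141}}{1928486}$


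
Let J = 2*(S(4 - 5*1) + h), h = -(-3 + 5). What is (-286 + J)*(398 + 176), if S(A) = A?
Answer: -167608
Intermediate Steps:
h = -2 (h = -1*2 = -2)
J = -6 (J = 2*((4 - 5*1) - 2) = 2*((4 - 5) - 2) = 2*(-1 - 2) = 2*(-3) = -6)
(-286 + J)*(398 + 176) = (-286 - 6)*(398 + 176) = -292*574 = -167608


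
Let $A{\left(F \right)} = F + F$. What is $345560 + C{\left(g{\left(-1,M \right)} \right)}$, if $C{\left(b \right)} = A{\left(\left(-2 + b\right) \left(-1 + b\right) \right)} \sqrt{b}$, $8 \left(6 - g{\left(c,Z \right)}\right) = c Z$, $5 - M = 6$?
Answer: $345560 + \frac{1209 \sqrt{94}}{128} \approx 3.4565 \cdot 10^{5}$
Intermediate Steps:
$M = -1$ ($M = 5 - 6 = -1$)
$A{\left(F \right)} = 2 F$
$g{\left(c,Z \right)} = 6 - \frac{Z c}{8}$ ($g{\left(c,Z \right)} = 6 - \frac{c Z}{8} = 6 - \frac{Z c}{8}$)
$C{\left(b \right)} = 2 \sqrt{b} \left(-1 + b\right) \left(-2 + b\right)$ ($C{\left(b \right)} = 2 \left(-2 + b\right) \left(-1 + b\right) \sqrt{b} = 2 \left(-1 + b\right) \left(-2 + b\right) \sqrt{b} = 2 \sqrt{b} \left(-1 + b\right) \left(-2 + b\right)$)
$345560 + C{\left(g{\left(-1,M \right)} \right)} = 345560 + 2 \sqrt{6 - \left(- \frac{1}{8}\right) \left(-1\right)} \left(2 + \left(6 - \left(- \frac{1}{8}\right) \left(-1\right)\right)^{2} - 3 \left(6 - \left(- \frac{1}{8}\right) \left(-1\right)\right)\right) = 345560 + 2 \sqrt{6 - \frac{1}{8}} \left(2 + \left(6 - \frac{1}{8}\right)^{2} - 3 \left(6 - \frac{1}{8}\right)\right) = 345560 + 2 \sqrt{\frac{47}{8}} \left(2 + \left(\frac{47}{8}\right)^{2} - \frac{141}{8}\right) = 345560 + 2 \frac{\sqrt{94}}{4} \left(2 + \frac{2209}{64} - \frac{141}{8}\right) = 345560 + 2 \frac{\sqrt{94}}{4} \cdot \frac{1209}{64} = 345560 + \frac{1209 \sqrt{94}}{128}$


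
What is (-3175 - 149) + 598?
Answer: -2726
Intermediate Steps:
(-3175 - 149) + 598 = -3324 + 598 = -2726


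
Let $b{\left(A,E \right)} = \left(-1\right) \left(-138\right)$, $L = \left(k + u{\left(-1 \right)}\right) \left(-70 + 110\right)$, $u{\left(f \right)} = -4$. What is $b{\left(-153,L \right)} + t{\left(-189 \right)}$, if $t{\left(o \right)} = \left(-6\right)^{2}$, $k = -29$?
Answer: $174$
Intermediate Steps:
$L = -1320$ ($L = \left(-29 - 4\right) \left(-70 + 110\right) = \left(-33\right) 40 = -1320$)
$b{\left(A,E \right)} = 138$
$t{\left(o \right)} = 36$
$b{\left(-153,L \right)} + t{\left(-189 \right)} = 138 + 36 = 174$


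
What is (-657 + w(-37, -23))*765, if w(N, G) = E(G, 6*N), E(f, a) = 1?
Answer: -501840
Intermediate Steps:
w(N, G) = 1
(-657 + w(-37, -23))*765 = (-657 + 1)*765 = -656*765 = -501840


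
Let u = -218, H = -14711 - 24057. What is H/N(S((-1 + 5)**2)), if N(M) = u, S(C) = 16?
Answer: 19384/109 ≈ 177.83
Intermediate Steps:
H = -38768
N(M) = -218
H/N(S((-1 + 5)**2)) = -38768/(-218) = -38768*(-1/218) = 19384/109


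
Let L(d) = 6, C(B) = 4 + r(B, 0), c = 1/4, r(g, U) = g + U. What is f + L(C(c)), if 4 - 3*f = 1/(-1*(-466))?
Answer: 3417/466 ≈ 7.3326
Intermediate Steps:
r(g, U) = U + g
c = 1/4 ≈ 0.25000
C(B) = 4 + B (C(B) = 4 + (0 + B) = 4 + B)
f = 621/466 (f = 4/3 - 1/(3*((-1*(-466)))) = 4/3 - 1/3/466 = 4/3 - 1/3*1/466 = 4/3 - 1/1398 = 621/466 ≈ 1.3326)
f + L(C(c)) = 621/466 + 6 = 3417/466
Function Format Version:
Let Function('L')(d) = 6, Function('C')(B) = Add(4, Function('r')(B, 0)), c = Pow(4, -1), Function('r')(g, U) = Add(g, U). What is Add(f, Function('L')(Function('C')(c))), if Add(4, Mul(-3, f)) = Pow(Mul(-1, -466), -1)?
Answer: Rational(3417, 466) ≈ 7.3326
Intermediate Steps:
Function('r')(g, U) = Add(U, g)
c = Rational(1, 4) ≈ 0.25000
Function('C')(B) = Add(4, B) (Function('C')(B) = Add(4, Add(0, B)) = Add(4, B))
f = Rational(621, 466) (f = Add(Rational(4, 3), Mul(Rational(-1, 3), Pow(Mul(-1, -466), -1))) = Add(Rational(4, 3), Mul(Rational(-1, 3), Pow(466, -1))) = Add(Rational(4, 3), Mul(Rational(-1, 3), Rational(1, 466))) = Add(Rational(4, 3), Rational(-1, 1398)) = Rational(621, 466) ≈ 1.3326)
Add(f, Function('L')(Function('C')(c))) = Add(Rational(621, 466), 6) = Rational(3417, 466)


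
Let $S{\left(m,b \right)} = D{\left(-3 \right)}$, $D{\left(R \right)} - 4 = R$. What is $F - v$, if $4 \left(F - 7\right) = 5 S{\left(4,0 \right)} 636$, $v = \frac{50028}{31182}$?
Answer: $\frac{4159656}{5197} \approx 800.4$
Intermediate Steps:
$D{\left(R \right)} = 4 + R$
$S{\left(m,b \right)} = 1$ ($S{\left(m,b \right)} = 4 - 3 = 1$)
$v = \frac{8338}{5197}$ ($v = 50028 \cdot \frac{1}{31182} = \frac{8338}{5197} \approx 1.6044$)
$F = 802$ ($F = 7 + \frac{5 \cdot 1 \cdot 636}{4} = 7 + \frac{5 \cdot 636}{4} = 7 + \frac{1}{4} \cdot 3180 = 7 + 795 = 802$)
$F - v = 802 - \frac{8338}{5197} = \frac{4159656}{5197}$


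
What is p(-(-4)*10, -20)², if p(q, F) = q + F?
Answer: 400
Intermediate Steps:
p(q, F) = F + q
p(-(-4)*10, -20)² = (-20 - (-4)*10)² = (-20 - 1*(-40))² = (-20 + 40)² = 20² = 400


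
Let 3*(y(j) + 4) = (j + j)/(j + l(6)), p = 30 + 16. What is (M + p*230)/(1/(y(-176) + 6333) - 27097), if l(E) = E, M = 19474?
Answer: -24254644917/21868240816 ≈ -1.1091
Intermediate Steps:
p = 46
y(j) = -4 + 2*j/(3*(6 + j)) (y(j) = -4 + ((j + j)/(j + 6))/3 = -4 + ((2*j)/(6 + j))/3 = -4 + (2*j/(6 + j))/3 = -4 + 2*j/(3*(6 + j)))
(M + p*230)/(1/(y(-176) + 6333) - 27097) = (19474 + 46*230)/(1/(2*(-36 - 5*(-176))/(3*(6 - 176)) + 6333) - 27097) = (19474 + 10580)/(1/((2/3)*(-36 + 880)/(-170) + 6333) - 27097) = 30054/(1/((2/3)*(-1/170)*844 + 6333) - 27097) = 30054/(1/(-844/255 + 6333) - 27097) = 30054/(1/(1614071/255) - 27097) = 30054/(255/1614071 - 27097) = 30054/(-43736481632/1614071) = 30054*(-1614071/43736481632) = -24254644917/21868240816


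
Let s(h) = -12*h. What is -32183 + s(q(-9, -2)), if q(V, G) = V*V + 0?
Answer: -33155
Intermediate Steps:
q(V, G) = V² (q(V, G) = V² + 0 = V²)
-32183 + s(q(-9, -2)) = -32183 - 12*(-9)² = -32183 - 12*81 = -32183 - 972 = -33155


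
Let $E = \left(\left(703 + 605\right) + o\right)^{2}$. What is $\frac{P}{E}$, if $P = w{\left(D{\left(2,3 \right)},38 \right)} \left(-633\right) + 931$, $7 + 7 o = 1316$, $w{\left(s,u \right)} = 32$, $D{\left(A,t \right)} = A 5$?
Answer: $- \frac{773}{89401} \approx -0.0086464$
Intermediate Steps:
$D{\left(A,t \right)} = 5 A$
$o = 187$ ($o = -1 + \frac{1}{7} \cdot 1316 = -1 + 188 = 187$)
$P = -19325$ ($P = 32 \left(-633\right) + 931 = -20256 + 931 = -19325$)
$E = 2235025$ ($E = \left(\left(703 + 605\right) + 187\right)^{2} = \left(1308 + 187\right)^{2} = 1495^{2} = 2235025$)
$\frac{P}{E} = - \frac{19325}{2235025} = \left(-19325\right) \frac{1}{2235025} = - \frac{773}{89401}$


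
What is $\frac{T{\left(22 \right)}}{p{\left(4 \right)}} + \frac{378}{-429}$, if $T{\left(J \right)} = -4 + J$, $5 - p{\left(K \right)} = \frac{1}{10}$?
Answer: $\frac{19566}{7007} \approx 2.7924$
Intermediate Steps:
$p{\left(K \right)} = \frac{49}{10}$ ($p{\left(K \right)} = 5 - \frac{1}{10} = \frac{49}{10}$)
$\frac{T{\left(22 \right)}}{p{\left(4 \right)}} + \frac{378}{-429} = \frac{-4 + 22}{\frac{49}{10}} + \frac{378}{-429} = 18 \cdot \frac{10}{49} + 378 \left(- \frac{1}{429}\right) = \frac{180}{49} - \frac{126}{143} = \frac{19566}{7007}$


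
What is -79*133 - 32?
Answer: -10539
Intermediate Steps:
-79*133 - 32 = -10507 - 32 = -10539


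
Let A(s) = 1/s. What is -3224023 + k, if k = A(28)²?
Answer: -2527634031/784 ≈ -3.2240e+6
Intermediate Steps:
k = 1/784 (k = (1/28)² = 1/784 ≈ 0.0012755)
-3224023 + k = -3224023 + 1/784 = -2527634031/784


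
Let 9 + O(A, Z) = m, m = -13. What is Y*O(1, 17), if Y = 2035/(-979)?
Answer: 4070/89 ≈ 45.730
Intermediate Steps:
O(A, Z) = -22 (O(A, Z) = -9 - 13 = -22)
Y = -185/89 (Y = 2035*(-1/979) = -185/89 ≈ -2.0787)
Y*O(1, 17) = -185/89*(-22) = 4070/89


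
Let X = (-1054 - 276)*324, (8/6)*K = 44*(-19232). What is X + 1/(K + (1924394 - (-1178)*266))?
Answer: -690801819119/1603086 ≈ -4.3092e+5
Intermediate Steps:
K = -634656 (K = 3*(44*(-19232))/4 = (¾)*(-846208) = -634656)
X = -430920 (X = -1330*324 = -430920)
X + 1/(K + (1924394 - (-1178)*266)) = -430920 + 1/(-634656 + (1924394 - (-1178)*266)) = -430920 + 1/(-634656 + (1924394 - 1*(-313348))) = -430920 + 1/(-634656 + (1924394 + 313348)) = -430920 + 1/(-634656 + 2237742) = -430920 + 1/1603086 = -690801819119/1603086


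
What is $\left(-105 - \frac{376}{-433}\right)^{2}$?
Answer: $\frac{2033017921}{187489} \approx 10843.0$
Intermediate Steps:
$\left(-105 - \frac{376}{-433}\right)^{2} = \left(-105 - - \frac{376}{433}\right)^{2} = \left(-105 + \frac{376}{433}\right)^{2} = \left(- \frac{45089}{433}\right)^{2} = \frac{2033017921}{187489}$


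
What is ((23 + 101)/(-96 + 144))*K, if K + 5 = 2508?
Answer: 77593/12 ≈ 6466.1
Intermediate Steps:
K = 2503 (K = -5 + 2508 = 2503)
((23 + 101)/(-96 + 144))*K = ((23 + 101)/(-96 + 144))*2503 = (124/48)*2503 = (124*(1/48))*2503 = (31/12)*2503 = 77593/12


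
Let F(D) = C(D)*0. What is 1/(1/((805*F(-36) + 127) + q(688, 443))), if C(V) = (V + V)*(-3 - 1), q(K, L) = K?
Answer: 815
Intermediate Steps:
C(V) = -8*V (C(V) = (2*V)*(-4) = -8*V)
F(D) = 0 (F(D) = -8*D*0 = 0)
1/(1/((805*F(-36) + 127) + q(688, 443))) = 1/(1/((805*0 + 127) + 688)) = 1/(1/((0 + 127) + 688)) = 1/(1/(127 + 688)) = 1/(1/815) = 815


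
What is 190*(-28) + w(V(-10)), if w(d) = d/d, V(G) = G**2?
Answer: -5319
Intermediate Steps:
w(d) = 1
190*(-28) + w(V(-10)) = 190*(-28) + 1 = -5320 + 1 = -5319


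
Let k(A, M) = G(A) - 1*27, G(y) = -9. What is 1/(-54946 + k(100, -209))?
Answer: -1/54982 ≈ -1.8188e-5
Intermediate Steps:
k(A, M) = -36 (k(A, M) = -9 - 1*27 = -9 - 27 = -36)
1/(-54946 + k(100, -209)) = 1/(-54946 - 36) = 1/(-54982) = -1/54982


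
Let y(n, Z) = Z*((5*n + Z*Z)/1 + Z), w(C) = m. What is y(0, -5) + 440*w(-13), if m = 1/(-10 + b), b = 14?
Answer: 10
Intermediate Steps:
m = ¼ (m = 1/(-10 + 14) = 1/4 = ¼ ≈ 0.25000)
w(C) = ¼
y(n, Z) = Z*(Z + Z² + 5*n) (y(n, Z) = Z*((5*n + Z²)*1 + Z) = Z*((Z² + 5*n)*1 + Z) = Z*((Z² + 5*n) + Z) = Z*(Z + Z² + 5*n))
y(0, -5) + 440*w(-13) = -5*(-5 + (-5)² + 5*0) + 440*(¼) = -5*(-5 + 25 + 0) + 110 = -5*20 + 110 = -100 + 110 = 10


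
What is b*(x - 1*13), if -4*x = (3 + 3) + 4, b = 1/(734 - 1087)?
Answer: 31/706 ≈ 0.043909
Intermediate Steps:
b = -1/353 (b = 1/(-353) = -1/353 ≈ -0.0028329)
x = -5/2 (x = -((3 + 3) + 4)/4 = -(6 + 4)/4 = -¼*10 = -5/2 ≈ -2.5000)
b*(x - 1*13) = -(-5/2 - 1*13)/353 = -(-5/2 - 13)/353 = -1/353*(-31/2) = 31/706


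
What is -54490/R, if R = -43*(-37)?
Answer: -54490/1591 ≈ -34.249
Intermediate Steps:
R = 1591
-54490/R = -54490/1591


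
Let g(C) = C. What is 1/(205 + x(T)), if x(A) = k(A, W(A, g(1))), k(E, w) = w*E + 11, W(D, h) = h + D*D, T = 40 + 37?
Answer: 1/456826 ≈ 2.1890e-6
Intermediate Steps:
T = 77
W(D, h) = h + D²
k(E, w) = 11 + E*w (k(E, w) = E*w + 11 = 11 + E*w)
x(A) = 11 + A*(1 + A²)
1/(205 + x(T)) = 1/(205 + (11 + 77 + 77³)) = 1/(205 + (11 + 77 + 456533)) = 1/(205 + 456621) = 1/456826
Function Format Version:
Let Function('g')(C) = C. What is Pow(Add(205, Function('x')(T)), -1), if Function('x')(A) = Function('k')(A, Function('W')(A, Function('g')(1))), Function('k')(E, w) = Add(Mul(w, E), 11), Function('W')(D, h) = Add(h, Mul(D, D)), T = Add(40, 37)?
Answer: Rational(1, 456826) ≈ 2.1890e-6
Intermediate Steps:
T = 77
Function('W')(D, h) = Add(h, Pow(D, 2))
Function('k')(E, w) = Add(11, Mul(E, w)) (Function('k')(E, w) = Add(Mul(E, w), 11) = Add(11, Mul(E, w)))
Function('x')(A) = Add(11, Mul(A, Add(1, Pow(A, 2))))
Pow(Add(205, Function('x')(T)), -1) = Pow(Add(205, Add(11, 77, Pow(77, 3))), -1) = Pow(Add(205, Add(11, 77, 456533)), -1) = Pow(Add(205, 456621), -1) = Pow(456826, -1) = Rational(1, 456826)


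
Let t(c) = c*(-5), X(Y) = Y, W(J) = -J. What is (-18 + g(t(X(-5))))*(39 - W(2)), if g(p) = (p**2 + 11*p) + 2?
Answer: 36244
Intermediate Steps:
t(c) = -5*c
g(p) = 2 + p**2 + 11*p
(-18 + g(t(X(-5))))*(39 - W(2)) = (-18 + (2 + (-5*(-5))**2 + 11*(-5*(-5))))*(39 - (-1)*2) = (-18 + (2 + 25**2 + 11*25))*(39 - 1*(-2)) = (-18 + (2 + 625 + 275))*(39 + 2) = (-18 + 902)*41 = 884*41 = 36244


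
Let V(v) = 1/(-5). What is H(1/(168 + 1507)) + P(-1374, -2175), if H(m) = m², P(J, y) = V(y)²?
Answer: 112226/2805625 ≈ 0.040000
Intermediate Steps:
V(v) = -⅕
P(J, y) = 1/25 (P(J, y) = (-⅕)² = 1/25)
H(1/(168 + 1507)) + P(-1374, -2175) = (1/(168 + 1507))² + 1/25 = (1/1675)² + 1/25 = 1/2805625 + 1/25 = 112226/2805625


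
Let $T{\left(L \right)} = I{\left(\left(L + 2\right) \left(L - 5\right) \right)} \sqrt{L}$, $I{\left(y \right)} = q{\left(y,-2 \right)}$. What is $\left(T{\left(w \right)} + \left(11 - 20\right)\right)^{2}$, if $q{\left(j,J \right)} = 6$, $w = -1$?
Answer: $45 - 108 i \approx 45.0 - 108.0 i$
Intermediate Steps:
$I{\left(y \right)} = 6$
$T{\left(L \right)} = 6 \sqrt{L}$
$\left(T{\left(w \right)} + \left(11 - 20\right)\right)^{2} = \left(6 \sqrt{-1} + \left(11 - 20\right)\right)^{2} = \left(6 i + \left(11 - 20\right)\right)^{2} = \left(6 i - 9\right)^{2} = \left(-9 + 6 i\right)^{2}$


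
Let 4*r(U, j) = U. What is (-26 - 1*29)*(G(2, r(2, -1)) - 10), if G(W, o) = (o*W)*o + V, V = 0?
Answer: 1045/2 ≈ 522.50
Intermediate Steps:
r(U, j) = U/4
G(W, o) = W*o² (G(W, o) = (o*W)*o + 0 = (W*o)*o + 0 = W*o² + 0 = W*o²)
(-26 - 1*29)*(G(2, r(2, -1)) - 10) = (-26 - 1*29)*(2*((¼)*2)² - 10) = (-26 - 29)*(2*(½)² - 10) = -55*(2*(¼) - 10) = -55*(½ - 10) = -55*(-19/2) = 1045/2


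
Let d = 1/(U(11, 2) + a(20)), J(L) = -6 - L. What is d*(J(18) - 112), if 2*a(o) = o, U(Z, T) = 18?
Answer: -34/7 ≈ -4.8571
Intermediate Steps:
a(o) = o/2
d = 1/28 (d = 1/(18 + (1/2)*20) = 1/(18 + 10) = 1/28 ≈ 0.035714)
d*(J(18) - 112) = ((-6 - 1*18) - 112)/28 = ((-6 - 18) - 112)/28 = (-24 - 112)/28 = (1/28)*(-136) = -34/7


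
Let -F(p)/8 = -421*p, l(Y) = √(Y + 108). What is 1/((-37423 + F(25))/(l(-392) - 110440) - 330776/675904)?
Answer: -685211152455888584/625552799396269387 + 5756976159136*I*√71/625552799396269387 ≈ -1.0954 + 7.7546e-5*I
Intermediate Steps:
l(Y) = √(108 + Y)
F(p) = 3368*p (F(p) = -(-3368)*p = 3368*p)
1/((-37423 + F(25))/(l(-392) - 110440) - 330776/675904) = 1/((-37423 + 3368*25)/(√(108 - 392) - 110440) - 330776/675904) = 1/((-37423 + 84200)/(√(-284) - 110440) - 330776*1/675904) = 1/(46777/(2*I*√71 - 110440) - 41347/84488) = 1/(46777/(-110440 + 2*I*√71) - 41347/84488) = 1/(-41347/84488 + 46777/(-110440 + 2*I*√71))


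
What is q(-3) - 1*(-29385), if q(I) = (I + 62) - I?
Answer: 29447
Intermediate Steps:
q(I) = 62 (q(I) = (62 + I) - I = 62)
q(-3) - 1*(-29385) = 62 - 1*(-29385) = 62 + 29385 = 29447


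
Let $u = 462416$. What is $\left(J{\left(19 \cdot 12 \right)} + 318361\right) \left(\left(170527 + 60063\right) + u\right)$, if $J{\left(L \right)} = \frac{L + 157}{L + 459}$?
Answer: $\frac{50523461980784}{229} \approx 2.2063 \cdot 10^{11}$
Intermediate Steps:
$J{\left(L \right)} = \frac{157 + L}{459 + L}$
$\left(J{\left(19 \cdot 12 \right)} + 318361\right) \left(\left(170527 + 60063\right) + u\right) = \left(\frac{157 + 19 \cdot 12}{459 + 19 \cdot 12} + 318361\right) \left(\left(170527 + 60063\right) + 462416\right) = \left(\frac{157 + 228}{459 + 228} + 318361\right) \left(230590 + 462416\right) = \left(\frac{1}{687} \cdot 385 + 318361\right) 693006 = \left(\frac{385}{687} + 318361\right) 693006 = \frac{218714392}{687} \cdot 693006 = \frac{50523461980784}{229}$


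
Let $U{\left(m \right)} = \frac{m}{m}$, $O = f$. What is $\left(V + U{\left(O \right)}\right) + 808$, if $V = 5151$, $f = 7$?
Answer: $5960$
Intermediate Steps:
$O = 7$
$U{\left(m \right)} = 1$
$\left(V + U{\left(O \right)}\right) + 808 = \left(5151 + 1\right) + 808 = 5152 + 808 = 5960$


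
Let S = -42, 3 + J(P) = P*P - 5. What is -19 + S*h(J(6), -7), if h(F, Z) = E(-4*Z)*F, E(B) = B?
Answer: -32947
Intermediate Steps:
J(P) = -8 + P² (J(P) = -3 + (P*P - 5) = -3 + (P² - 5) = -3 + (-5 + P²) = -8 + P²)
h(F, Z) = -4*F*Z (h(F, Z) = (-4*Z)*F = -4*F*Z)
-19 + S*h(J(6), -7) = -19 - (-168)*(-8 + 6²)*(-7) = -19 - (-168)*(-8 + 36)*(-7) = -19 - (-168)*28*(-7) = -19 - 42*784 = -19 - 32928 = -32947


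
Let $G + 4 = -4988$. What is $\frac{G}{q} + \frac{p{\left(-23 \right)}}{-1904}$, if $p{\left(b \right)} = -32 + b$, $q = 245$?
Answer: $- \frac{1355899}{66640} \approx -20.347$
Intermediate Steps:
$G = -4992$ ($G = -4 - 4988 = -4992$)
$\frac{G}{q} + \frac{p{\left(-23 \right)}}{-1904} = - \frac{4992}{245} + \frac{-32 - 23}{-1904} = \left(-4992\right) \frac{1}{245} - - \frac{55}{1904} = - \frac{4992}{245} + \frac{55}{1904} = - \frac{1355899}{66640}$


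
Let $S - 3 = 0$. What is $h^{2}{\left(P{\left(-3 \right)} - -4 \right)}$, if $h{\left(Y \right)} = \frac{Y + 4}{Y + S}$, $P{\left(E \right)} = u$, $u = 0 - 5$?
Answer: $\frac{9}{4} \approx 2.25$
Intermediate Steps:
$u = -5$
$S = 3$ ($S = 3 + 0 = 3$)
$P{\left(E \right)} = -5$
$h{\left(Y \right)} = \frac{4 + Y}{3 + Y}$ ($h{\left(Y \right)} = \frac{Y + 4}{Y + 3} = \frac{4 + Y}{3 + Y}$)
$h^{2}{\left(P{\left(-3 \right)} - -4 \right)} = \left(\frac{4 - 1}{3 - 1}\right)^{2} = \left(\frac{1}{2} \cdot 3\right)^{2} = \left(\frac{3}{2}\right)^{2} = \frac{9}{4}$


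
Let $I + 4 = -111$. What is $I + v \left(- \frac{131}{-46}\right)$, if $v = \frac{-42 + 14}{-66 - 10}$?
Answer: $- \frac{99593}{874} \approx -113.95$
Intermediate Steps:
$v = \frac{7}{19}$ ($v = - \frac{28}{-76} = \left(-28\right) \left(- \frac{1}{76}\right) = \frac{7}{19} \approx 0.36842$)
$I = -115$ ($I = -4 - 111 = -115$)
$I + v \left(- \frac{131}{-46}\right) = -115 + \frac{7 \left(- \frac{131}{-46}\right)}{19} = -115 + \frac{7 \left(\left(-131\right) \left(- \frac{1}{46}\right)\right)}{19} = -115 + \frac{7}{19} \cdot \frac{131}{46} = -115 + \frac{917}{874} = - \frac{99593}{874}$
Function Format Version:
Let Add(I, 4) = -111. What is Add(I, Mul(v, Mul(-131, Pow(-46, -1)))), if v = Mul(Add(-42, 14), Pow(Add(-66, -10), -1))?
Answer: Rational(-99593, 874) ≈ -113.95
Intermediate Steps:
v = Rational(7, 19) (v = Mul(-28, Pow(-76, -1)) = Mul(-28, Rational(-1, 76)) = Rational(7, 19) ≈ 0.36842)
I = -115 (I = Add(-4, -111) = -115)
Add(I, Mul(v, Mul(-131, Pow(-46, -1)))) = Add(-115, Mul(Rational(7, 19), Mul(-131, Pow(-46, -1)))) = Add(-115, Mul(Rational(7, 19), Mul(-131, Rational(-1, 46)))) = Add(-115, Mul(Rational(7, 19), Rational(131, 46))) = Add(-115, Rational(917, 874)) = Rational(-99593, 874)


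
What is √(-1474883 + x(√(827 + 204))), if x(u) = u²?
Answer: 2*I*√368463 ≈ 1214.0*I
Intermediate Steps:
√(-1474883 + x(√(827 + 204))) = √(-1474883 + (√(827 + 204))²) = √(-1474883 + (√1031)²) = √(-1474883 + 1031) = √(-1473852) = 2*I*√368463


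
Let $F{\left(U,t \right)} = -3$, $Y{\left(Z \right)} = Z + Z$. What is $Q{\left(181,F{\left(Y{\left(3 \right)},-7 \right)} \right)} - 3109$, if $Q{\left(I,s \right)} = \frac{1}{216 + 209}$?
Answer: $- \frac{1321324}{425} \approx -3109.0$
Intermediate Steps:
$Y{\left(Z \right)} = 2 Z$
$Q{\left(I,s \right)} = \frac{1}{425}$
$Q{\left(181,F{\left(Y{\left(3 \right)},-7 \right)} \right)} - 3109 = \frac{1}{425} - 3109 = - \frac{1321324}{425}$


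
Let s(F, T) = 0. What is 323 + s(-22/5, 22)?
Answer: 323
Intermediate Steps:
323 + s(-22/5, 22) = 323 + 0 = 323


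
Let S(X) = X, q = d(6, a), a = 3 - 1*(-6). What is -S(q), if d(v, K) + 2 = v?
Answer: -4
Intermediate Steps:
a = 9 (a = 3 + 6 = 9)
d(v, K) = -2 + v
q = 4 (q = -2 + 6 = 4)
-S(q) = -1*4 = -4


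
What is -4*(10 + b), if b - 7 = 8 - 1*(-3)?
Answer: -112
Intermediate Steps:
b = 18 (b = 7 + (8 - 1*(-3)) = 7 + (8 + 3) = 7 + 11 = 18)
-4*(10 + b) = -4*(10 + 18) = -4*28 = -112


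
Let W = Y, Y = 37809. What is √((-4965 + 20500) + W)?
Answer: 4*√3334 ≈ 230.96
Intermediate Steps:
W = 37809
√((-4965 + 20500) + W) = √((-4965 + 20500) + 37809) = √(15535 + 37809) = √53344 = 4*√3334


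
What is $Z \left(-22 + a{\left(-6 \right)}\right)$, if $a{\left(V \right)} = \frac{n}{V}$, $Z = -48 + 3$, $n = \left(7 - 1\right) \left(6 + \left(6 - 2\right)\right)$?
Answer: $1440$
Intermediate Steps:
$n = 60$ ($n = 6 \left(6 + 4\right) = 6 \cdot 10 = 60$)
$Z = -45$
$a{\left(V \right)} = \frac{60}{V}$
$Z \left(-22 + a{\left(-6 \right)}\right) = - 45 \left(-22 + \frac{60}{-6}\right) = - 45 \left(-22 + 60 \left(- \frac{1}{6}\right)\right) = - 45 \left(-22 - 10\right) = \left(-45\right) \left(-32\right) = 1440$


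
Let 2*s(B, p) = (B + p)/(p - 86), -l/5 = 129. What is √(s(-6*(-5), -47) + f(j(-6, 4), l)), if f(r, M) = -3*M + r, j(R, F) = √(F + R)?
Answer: √(136917382 + 70756*I*√2)/266 ≈ 43.989 + 0.016075*I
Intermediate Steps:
l = -645 (l = -5*129 = -645)
s(B, p) = (B + p)/(2*(-86 + p)) (s(B, p) = ((B + p)/(p - 86))/2 = ((B + p)/(-86 + p))/2 = (B + p)/(2*(-86 + p)))
f(r, M) = r - 3*M
√(s(-6*(-5), -47) + f(j(-6, 4), l)) = √((-6*(-5) - 47)/(2*(-86 - 47)) + (√(4 - 6) - 3*(-645))) = √((½)*(30 - 47)/(-133) + (√(-2) + 1935)) = √((½)*(-1/133)*(-17) + (I*√2 + 1935)) = √(17/266 + (1935 + I*√2)) = √(514727/266 + I*√2)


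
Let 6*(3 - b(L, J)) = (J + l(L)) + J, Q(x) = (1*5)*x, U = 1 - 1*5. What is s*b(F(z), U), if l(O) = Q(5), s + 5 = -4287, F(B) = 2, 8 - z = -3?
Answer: -2146/3 ≈ -715.33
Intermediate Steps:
U = -4 (U = 1 - 5 = -4)
z = 11 (z = 8 - 1*(-3) = 8 + 3 = 11)
s = -4292 (s = -5 - 4287 = -4292)
Q(x) = 5*x
l(O) = 25 (l(O) = 5*5 = 25)
b(L, J) = -7/6 - J/3 (b(L, J) = 3 - ((J + 25) + J)/6 = 3 - ((25 + J) + J)/6 = 3 - (25 + 2*J)/6 = 3 + (-25/6 - J/3) = -7/6 - J/3)
s*b(F(z), U) = -4292*(-7/6 - ⅓*(-4)) = -4292*(-7/6 + 4/3) = -4292*⅙ = -2146/3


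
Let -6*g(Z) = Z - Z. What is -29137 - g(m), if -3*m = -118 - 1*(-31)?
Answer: -29137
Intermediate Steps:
m = 29 (m = -(-118 - 1*(-31))/3 = -(-118 + 31)/3 = -⅓*(-87) = 29)
g(Z) = 0 (g(Z) = -(Z - Z)/6 = -⅙*0 = 0)
-29137 - g(m) = -29137 - 1*0 = -29137 + 0 = -29137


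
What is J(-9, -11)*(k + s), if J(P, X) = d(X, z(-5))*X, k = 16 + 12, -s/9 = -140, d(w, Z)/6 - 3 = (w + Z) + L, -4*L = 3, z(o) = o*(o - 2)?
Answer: -2231460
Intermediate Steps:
z(o) = o*(-2 + o)
L = -3/4 (L = -1/4*3 = -3/4 ≈ -0.75000)
d(w, Z) = 27/2 + 6*Z + 6*w (d(w, Z) = 18 + 6*((w + Z) - 3/4) = 18 + 6*((Z + w) - 3/4) = 18 + 6*(-3/4 + Z + w) = 18 + (-9/2 + 6*Z + 6*w) = 27/2 + 6*Z + 6*w)
s = 1260 (s = -9*(-140) = 1260)
k = 28
J(P, X) = X*(447/2 + 6*X) (J(P, X) = (27/2 + 6*(-5*(-2 - 5)) + 6*X)*X = (27/2 + 6*(-5*(-7)) + 6*X)*X = (27/2 + 6*35 + 6*X)*X = (27/2 + 210 + 6*X)*X = (447/2 + 6*X)*X = X*(447/2 + 6*X))
J(-9, -11)*(k + s) = ((3/2)*(-11)*(149 + 4*(-11)))*(28 + 1260) = ((3/2)*(-11)*(149 - 44))*1288 = ((3/2)*(-11)*105)*1288 = -3465/2*1288 = -2231460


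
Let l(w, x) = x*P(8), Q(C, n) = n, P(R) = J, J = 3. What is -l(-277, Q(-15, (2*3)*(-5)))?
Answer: 90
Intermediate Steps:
P(R) = 3
l(w, x) = 3*x (l(w, x) = x*3 = 3*x)
-l(-277, Q(-15, (2*3)*(-5))) = -3*(2*3)*(-5) = -3*6*(-5) = -3*(-30) = -1*(-90) = 90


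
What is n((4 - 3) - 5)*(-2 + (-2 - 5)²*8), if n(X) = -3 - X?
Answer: 390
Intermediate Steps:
n((4 - 3) - 5)*(-2 + (-2 - 5)²*8) = (-3 - ((4 - 3) - 5))*(-2 + (-2 - 5)²*8) = (-3 - (1 - 5))*(-2 + (-7)²*8) = (-3 - 1*(-4))*(-2 + 49*8) = (-3 + 4)*(-2 + 392) = 1*390 = 390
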